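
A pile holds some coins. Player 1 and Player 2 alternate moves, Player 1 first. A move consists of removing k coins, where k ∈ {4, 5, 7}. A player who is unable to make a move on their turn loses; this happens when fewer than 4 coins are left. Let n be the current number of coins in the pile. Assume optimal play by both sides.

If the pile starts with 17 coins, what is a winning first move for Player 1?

Positions with no move are L. A position that does have a move is losing for the player to move precisely when every available move leads to a winning position for the opponent. Fill in the labels:
n=0: no move → L
n=1: no move → L
n=2: no move → L
n=3: no move → L
n=4: W (go to 0, an L position)
n=5: W (go to 1, an L position)
n=6: W (go to 2, an L position)
n=7: W (go to 3, an L position)
n=8: W (go to 3, an L position)
n=9: W (go to 2, an L position)
n=10: W (go to 3, an L position)
n=11: L (options 7(W), 6(W), 4(W) are all W)
n=12: L (options 8(W), 7(W), 5(W) are all W)
n=13: L (options 9(W), 8(W), 6(W) are all W)
n=14: L (options 10(W), 9(W), 7(W) are all W)
n=15: W (go to 11, an L position)
n=16: W (go to 12, an L position)
n=17: W (go to 13, an L position)
From 17, the L positions reachable in one move are: 13, 12. Any move reaching one of these is winning.

Remove 4, leaving 13.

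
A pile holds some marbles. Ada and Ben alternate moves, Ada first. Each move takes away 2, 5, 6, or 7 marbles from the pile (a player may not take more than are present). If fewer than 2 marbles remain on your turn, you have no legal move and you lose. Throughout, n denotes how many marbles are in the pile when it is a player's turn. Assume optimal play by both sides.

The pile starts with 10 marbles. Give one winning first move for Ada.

Compute win/loss labels from the base case upward. A position with no move is L. Any other position is W if it can reach an L in one move, else L.
n=0: no move → L
n=1: no move → L
n=2: reaches L-position 0 → W
n=3: reaches L-position 1 → W
n=4: only reaches 2(W), which is W → L
n=5: reaches L-position 0 → W
n=6: reaches L-position 4 → W
n=7: reaches L-position 1 → W
n=8: reaches L-position 1 → W
n=9: reaches L-position 4 → W
n=10: reaches L-position 4 → W
From 10, the L positions reachable in one move are: 4.

Remove 6, leaving 4.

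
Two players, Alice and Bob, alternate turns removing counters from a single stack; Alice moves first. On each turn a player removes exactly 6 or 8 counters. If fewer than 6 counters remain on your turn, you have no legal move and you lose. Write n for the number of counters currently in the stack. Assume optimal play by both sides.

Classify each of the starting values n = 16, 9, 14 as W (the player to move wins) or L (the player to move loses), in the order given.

16: L, 9: W, 14: L

Label each position W (a win for the player to move) or L (a loss). A position with no legal move is L; any other position is W exactly when some move reaches an L, and L when every move reaches a W.
n=0: no move → L
n=1: no move → L
n=2: no move → L
n=3: no move → L
n=4: no move → L
n=5: no move → L
n=6: reaches L-position 0 → W
n=7: reaches L-position 1 → W
n=8: reaches L-position 2 → W
n=9: reaches L-position 3 → W
n=10: reaches L-position 4 → W
n=11: reaches L-position 5 → W
n=12: reaches L-position 4 → W
n=13: reaches L-position 5 → W
n=14: only reaches 8(W), 6(W), all W → L
n=15: only reaches 9(W), 7(W), all W → L
n=16: only reaches 10(W), 8(W), all W → L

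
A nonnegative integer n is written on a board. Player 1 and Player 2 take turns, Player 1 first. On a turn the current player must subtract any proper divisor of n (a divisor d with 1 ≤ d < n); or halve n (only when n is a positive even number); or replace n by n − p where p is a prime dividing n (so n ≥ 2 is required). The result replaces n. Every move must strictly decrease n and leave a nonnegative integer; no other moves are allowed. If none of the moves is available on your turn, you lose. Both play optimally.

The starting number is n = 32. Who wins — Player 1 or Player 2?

Player 2 wins.

Work bottom-up. With no move the player to move loses. Otherwise the position is W if at least one move leads to an L position for the opponent, and L if every move leads to a W.
n=0: no move → L
n=1: no move → L
n=2: →0(L), so W
n=3: →0(L), so W
n=4: →2(W), 3(W) — all W, so L
n=5: →0(L), so W
n=6: →4(L), so W
n=7: →0(L), so W
n=8: →4(L), so W
n=9: →6(W), 8(W) — all W, so L
n=10: →9(L), so W
n=11: →0(L), so W
n=12: →9(L), so W
n=13: →0(L), so W
n=14: →7(W), 12(W), 13(W) — all W, so L
n=15: →14(L), so W
n=16: →14(L), so W
n=17: →0(L), so W
n=18: →9(L), so W
n=19: →0(L), so W
n=20: →10(W), 15(W), 16(W), 18(W), 19(W) — all W, so L
n=21: →14(L), so W
n=22: →20(L), so W
n=23: →0(L), so W
n=24: →20(L), so W
n=25: →20(L), so W
n=26: →13(W), 24(W), 25(W) — all W, so L
n=27: →26(L), so W
n=28: →14(L), so W
n=29: →0(L), so W
n=30: →20(L), so W
n=31: →0(L), so W
n=32: →16(W), 24(W), 28(W), 30(W), 31(W) — all W, so L
Every move from 32 reaches a W position, so the mover loses.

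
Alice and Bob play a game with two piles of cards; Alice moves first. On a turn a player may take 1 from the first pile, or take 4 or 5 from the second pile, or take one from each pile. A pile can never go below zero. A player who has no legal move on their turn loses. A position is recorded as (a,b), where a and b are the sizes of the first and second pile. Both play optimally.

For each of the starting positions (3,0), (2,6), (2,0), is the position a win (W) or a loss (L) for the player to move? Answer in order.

Positions with no move are L. A position that does have a move is losing for the player to move precisely when every available move leads to a winning position for the opponent. Fill in the labels:
No move ever increases a pile, so every position that can arise here has a ≤ 3 and b ≤ 6; it is enough to label the cells with 0 ≤ a ≤ 3 and 0 ≤ b ≤ 6.
Every move lowers a or b (never raises either), so fill the grid row by row in increasing a, and left to right within a row: each cell's successors are then already labelled.
      b=0  b=1  b=2  b=3  b=4  b=5  b=6
a=0:    L    L    L    L    W    W    W
a=1:    W    W    W    W    W    L    L
a=2:    L    L    L    L    W    W    W
a=3:    W    W    W    W    W    L    L
Cells with no legal move (terminal, hence L): (0,0), (0,1), (0,2), (0,3).
The remaining L cells, each justified by listing all of its moves:
(1,5): moves to (0,5)(W), (1,1)(W), (1,0)(W), (0,4)(W); every one is W ⇒ L
(1,6): moves to (0,6)(W), (1,2)(W), (1,1)(W), (0,5)(W); every one is W ⇒ L
(2,0): the only move is to (1,0)(W), a W ⇒ L
(2,1): moves to (1,1)(W), (1,0)(W); every one is W ⇒ L
(2,2): moves to (1,2)(W), (1,1)(W); every one is W ⇒ L
(2,3): moves to (1,3)(W), (1,2)(W); every one is W ⇒ L
(3,5): moves to (2,5)(W), (3,1)(W), (3,0)(W), (2,4)(W); every one is W ⇒ L
(3,6): moves to (2,6)(W), (3,2)(W), (3,1)(W), (2,5)(W); every one is W ⇒ L
Every other cell has at least one move into one of the L cells above, so it is W.
(3,0): the move to (2,0) reaches an L cell, so W
(2,6): the move to (1,6) reaches an L cell, so W
(2,0): one of the L cells justified above, so L

(3,0): W, (2,6): W, (2,0): L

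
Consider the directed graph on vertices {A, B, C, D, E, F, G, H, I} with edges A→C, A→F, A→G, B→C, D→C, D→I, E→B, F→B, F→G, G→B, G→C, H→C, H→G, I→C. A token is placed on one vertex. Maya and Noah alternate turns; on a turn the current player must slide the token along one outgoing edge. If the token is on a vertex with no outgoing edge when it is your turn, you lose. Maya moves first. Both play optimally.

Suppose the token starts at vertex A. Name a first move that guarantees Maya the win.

Label each position W (a win for the player to move) or L (a loss). A position with no legal move is L; any other position is W exactly when some move reaches an L, and L when every move reaches a W.
Every edge goes from a vertex to one that appears earlier in the order C, B, G, I, D, F, H, E, A, so processing vertices in that order labels each vertex after all of its successors.
C: no outgoing edge → L
B: can move to C, which is L ⇒ W
G: can move to C, which is L ⇒ W
I: can move to C, which is L ⇒ W
D: can move to C, which is L ⇒ W
F: moves to G(W), B(W); every one is W ⇒ L
H: can move to C, which is L ⇒ W
E: the only move is to B(W), a W ⇒ L
A: can move to F, which is L ⇒ W
From A, the L positions reachable in one move are: F, C. Any move reaching one of these is winning.

Move to F.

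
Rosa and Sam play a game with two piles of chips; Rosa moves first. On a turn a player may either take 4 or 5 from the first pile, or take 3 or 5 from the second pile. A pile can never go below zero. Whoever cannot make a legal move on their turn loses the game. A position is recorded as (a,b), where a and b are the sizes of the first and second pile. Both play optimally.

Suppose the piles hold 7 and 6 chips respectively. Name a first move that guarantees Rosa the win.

Work bottom-up. With no move the player to move loses. Otherwise the position is W if at least one move leads to an L position for the opponent, and L if every move leads to a W.
No move ever increases a pile, so every position that can arise here has a ≤ 7 and b ≤ 6; it is enough to label the cells with 0 ≤ a ≤ 7 and 0 ≤ b ≤ 6.
Every move lowers a or b (never raises either), so fill the grid row by row in increasing a, and left to right within a row: each cell's successors are then already labelled.
      b=0  b=1  b=2  b=3  b=4  b=5  b=6
a=0:    L    L    L    W    W    W    W
a=1:    L    L    L    W    W    W    W
a=2:    L    L    L    W    W    W    W
a=3:    L    L    L    W    W    W    W
a=4:    W    W    W    L    L    L    W
a=5:    W    W    W    L    L    L    W
a=6:    W    W    W    L    L    L    W
a=7:    W    W    W    L    L    L    W
Cells with no legal move (terminal, hence L): (0,0), (0,1), (0,2), (1,0), (1,1), (1,2), (2,0), (2,1), (2,2), (3,0), (3,1), (3,2).
The remaining L cells, each justified by listing all of its moves:
(4,3): →(0,3)(W), (4,0)(W) — all W, so L
(4,4): →(0,4)(W), (4,1)(W) — all W, so L
(4,5): →(0,5)(W), (4,2)(W), (4,0)(W) — all W, so L
(5,3): →(1,3)(W), (0,3)(W), (5,0)(W) — all W, so L
(5,4): →(1,4)(W), (0,4)(W), (5,1)(W) — all W, so L
(5,5): →(1,5)(W), (0,5)(W), (5,2)(W), (5,0)(W) — all W, so L
(6,3): →(2,3)(W), (1,3)(W), (6,0)(W) — all W, so L
(6,4): →(2,4)(W), (1,4)(W), (6,1)(W) — all W, so L
(6,5): →(2,5)(W), (1,5)(W), (6,2)(W), (6,0)(W) — all W, so L
(7,3): →(3,3)(W), (2,3)(W), (7,0)(W) — all W, so L
(7,4): →(3,4)(W), (2,4)(W), (7,1)(W) — all W, so L
(7,5): →(3,5)(W), (2,5)(W), (7,2)(W), (7,0)(W) — all W, so L
Every other cell has at least one move into one of the L cells above, so it is W.
From (7,6), the L positions reachable in one move are: (7,3).

Move to (7,3).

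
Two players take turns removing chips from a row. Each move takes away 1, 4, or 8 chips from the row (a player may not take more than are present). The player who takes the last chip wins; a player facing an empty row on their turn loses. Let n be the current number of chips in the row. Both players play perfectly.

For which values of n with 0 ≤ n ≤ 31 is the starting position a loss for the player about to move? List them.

Use the standard recursion: the mover loses at a terminal position; elsewhere, the mover wins exactly when some move hands the opponent an L position.
n=0: no move → L
n=1: can move to 0, which is L ⇒ W
n=2: the only move is to 1(W), a W ⇒ L
n=3: can move to 2, which is L ⇒ W
n=4: can move to 0, which is L ⇒ W
n=5: moves to 4(W), 1(W); every one is W ⇒ L
n=6: can move to 5, which is L ⇒ W
n=7: moves to 6(W), 3(W); every one is W ⇒ L
n=8: can move to 7, which is L ⇒ W
n=9: can move to 5, which is L ⇒ W
n=10: can move to 2, which is L ⇒ W
n=11: can move to 7, which is L ⇒ W
n=12: moves to 11(W), 8(W), 4(W); every one is W ⇒ L
n=13: can move to 12, which is L ⇒ W
n=14: moves to 13(W), 10(W), 6(W); every one is W ⇒ L
n=15: can move to 14, which is L ⇒ W
n=16: can move to 12, which is L ⇒ W
n=17: moves to 16(W), 13(W), 9(W); every one is W ⇒ L
n=18: can move to 17, which is L ⇒ W
n=19: moves to 18(W), 15(W), 11(W); every one is W ⇒ L
n=20: can move to 19, which is L ⇒ W
n=21: can move to 17, which is L ⇒ W
n=22: can move to 14, which is L ⇒ W
n=23: can move to 19, which is L ⇒ W
n=24: moves to 23(W), 20(W), 16(W); every one is W ⇒ L
n=25: can move to 24, which is L ⇒ W
n=26: moves to 25(W), 22(W), 18(W); every one is W ⇒ L
n=27: can move to 26, which is L ⇒ W
n=28: can move to 24, which is L ⇒ W
n=29: moves to 28(W), 25(W), 21(W); every one is W ⇒ L
n=30: can move to 29, which is L ⇒ W
n=31: moves to 30(W), 27(W), 23(W); every one is W ⇒ L
Reading off the rows marked L gives the requested list; there are 12 such values of n.

0, 2, 5, 7, 12, 14, 17, 19, 24, 26, 29, 31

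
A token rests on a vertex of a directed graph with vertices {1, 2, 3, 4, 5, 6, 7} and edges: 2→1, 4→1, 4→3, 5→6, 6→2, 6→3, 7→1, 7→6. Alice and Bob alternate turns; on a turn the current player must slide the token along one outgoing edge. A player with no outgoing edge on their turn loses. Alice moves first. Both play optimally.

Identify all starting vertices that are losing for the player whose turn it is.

1, 3, 5

Classify positions by backward induction: terminal positions (no move available) are L. From any other position, the mover wins iff some move reaches an L.
Every edge goes from a vertex to one that appears earlier in the order 1, 3, 2, 6, 7, 4, 5, so processing vertices in that order labels each vertex after all of its successors.
1: no outgoing edge → L
3: no outgoing edge → L
2: W (go to 1, an L position)
6: W (go to 3, an L position)
7: W (go to 1, an L position)
4: W (go to 3, an L position)
5: L (sole option 6(W) is W)
Reading off the rows marked L gives the requested list; there are 3 such vertices.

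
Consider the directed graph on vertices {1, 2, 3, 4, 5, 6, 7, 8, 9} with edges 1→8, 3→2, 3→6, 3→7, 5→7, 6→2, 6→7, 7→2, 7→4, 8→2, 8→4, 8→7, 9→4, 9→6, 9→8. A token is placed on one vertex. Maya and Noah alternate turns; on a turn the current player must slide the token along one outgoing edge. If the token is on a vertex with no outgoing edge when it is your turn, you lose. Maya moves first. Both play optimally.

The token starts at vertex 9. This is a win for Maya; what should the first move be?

Move to 4.

Label each position W (a win for the player to move) or L (a loss). A position with no legal move is L; any other position is W exactly when some move reaches an L, and L when every move reaches a W.
Every edge goes from a vertex to one that appears earlier in the order 4, 2, 7, 8, 6, 9, 3, 5, 1, so processing vertices in that order labels each vertex after all of its successors.
4: no outgoing edge → L
2: no outgoing edge → L
7: can move to 2, which is L ⇒ W
8: can move to 2, which is L ⇒ W
6: can move to 2, which is L ⇒ W
9: can move to 4, which is L ⇒ W
3: can move to 2, which is L ⇒ W
5: the only move is to 7(W), a W ⇒ L
1: the only move is to 8(W), a W ⇒ L
From 9, the L positions reachable in one move are: 4.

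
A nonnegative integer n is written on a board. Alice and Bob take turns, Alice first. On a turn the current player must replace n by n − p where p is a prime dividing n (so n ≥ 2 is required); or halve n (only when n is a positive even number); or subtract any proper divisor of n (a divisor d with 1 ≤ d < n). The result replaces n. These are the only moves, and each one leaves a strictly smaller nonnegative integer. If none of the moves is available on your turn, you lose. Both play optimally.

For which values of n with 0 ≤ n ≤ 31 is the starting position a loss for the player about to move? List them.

Compute win/loss labels from the base case upward. A position with no move is L. Any other position is W if it can reach an L in one move, else L.
n=0: no move → L
n=1: no move → L
n=2: →0(L), so W
n=3: →0(L), so W
n=4: →2(W), 3(W) — all W, so L
n=5: →0(L), so W
n=6: →4(L), so W
n=7: →0(L), so W
n=8: →4(L), so W
n=9: →6(W), 8(W) — all W, so L
n=10: →9(L), so W
n=11: →0(L), so W
n=12: →9(L), so W
n=13: →0(L), so W
n=14: →7(W), 12(W), 13(W) — all W, so L
n=15: →14(L), so W
n=16: →14(L), so W
n=17: →0(L), so W
n=18: →9(L), so W
n=19: →0(L), so W
n=20: →10(W), 15(W), 16(W), 18(W), 19(W) — all W, so L
n=21: →14(L), so W
n=22: →20(L), so W
n=23: →0(L), so W
n=24: →20(L), so W
n=25: →20(L), so W
n=26: →13(W), 24(W), 25(W) — all W, so L
n=27: →26(L), so W
n=28: →14(L), so W
n=29: →0(L), so W
n=30: →20(L), so W
n=31: →0(L), so W
Reading off the rows marked L gives the requested list; there are 7 such values of n.

0, 1, 4, 9, 14, 20, 26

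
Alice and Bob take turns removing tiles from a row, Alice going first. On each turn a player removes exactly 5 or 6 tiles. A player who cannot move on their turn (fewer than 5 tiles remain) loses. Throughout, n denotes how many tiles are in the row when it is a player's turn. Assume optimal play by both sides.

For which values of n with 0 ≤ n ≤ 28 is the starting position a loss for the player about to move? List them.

0, 1, 2, 3, 4, 11, 12, 13, 14, 15, 22, 23, 24, 25, 26

Build the W/L table. Terminal = L. A non-terminal position is W if it has a move to some L; otherwise it is L.
n=0: no move → L
n=1: no move → L
n=2: no move → L
n=3: no move → L
n=4: no move → L
n=5: can move to 0, which is L ⇒ W
n=6: can move to 1, which is L ⇒ W
n=7: can move to 2, which is L ⇒ W
n=8: can move to 3, which is L ⇒ W
n=9: can move to 4, which is L ⇒ W
n=10: can move to 4, which is L ⇒ W
n=11: moves to 6(W), 5(W); every one is W ⇒ L
n=12: moves to 7(W), 6(W); every one is W ⇒ L
n=13: moves to 8(W), 7(W); every one is W ⇒ L
n=14: moves to 9(W), 8(W); every one is W ⇒ L
n=15: moves to 10(W), 9(W); every one is W ⇒ L
n=16: can move to 11, which is L ⇒ W
n=17: can move to 12, which is L ⇒ W
n=18: can move to 13, which is L ⇒ W
n=19: can move to 14, which is L ⇒ W
n=20: can move to 15, which is L ⇒ W
n=21: can move to 15, which is L ⇒ W
n=22: moves to 17(W), 16(W); every one is W ⇒ L
n=23: moves to 18(W), 17(W); every one is W ⇒ L
n=24: moves to 19(W), 18(W); every one is W ⇒ L
n=25: moves to 20(W), 19(W); every one is W ⇒ L
n=26: moves to 21(W), 20(W); every one is W ⇒ L
n=27: can move to 22, which is L ⇒ W
n=28: can move to 23, which is L ⇒ W
The losing starting values of n are exactly the entries labelled L in this table (15 of them).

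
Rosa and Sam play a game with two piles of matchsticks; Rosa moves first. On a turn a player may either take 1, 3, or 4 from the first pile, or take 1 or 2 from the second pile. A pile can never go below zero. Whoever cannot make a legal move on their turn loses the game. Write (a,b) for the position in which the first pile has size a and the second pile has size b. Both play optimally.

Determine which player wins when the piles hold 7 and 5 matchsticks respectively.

Rosa wins.

Label each position W (a win for the player to move) or L (a loss). A position with no legal move is L; any other position is W exactly when some move reaches an L, and L when every move reaches a W.
No move ever increases a pile, so every position that can arise here has a ≤ 7 and b ≤ 5; it is enough to label the cells with 0 ≤ a ≤ 7 and 0 ≤ b ≤ 5.
Every move lowers a or b (never raises either), so fill the grid row by row in increasing a, and left to right within a row: each cell's successors are then already labelled.
      b=0  b=1  b=2  b=3  b=4  b=5
a=0:    L    W    W    L    W    W
a=1:    W    L    W    W    L    W
a=2:    L    W    W    L    W    W
a=3:    W    L    W    W    L    W
a=4:    W    W    L    W    W    L
a=5:    W    W    W    W    W    W
a=6:    W    W    L    W    W    L
a=7:    L    W    W    L    W    W
Cells with no legal move (terminal, hence L): (0,0).
The remaining L cells, each justified by listing all of its moves:
(0,3): moves to (0,2)(W), (0,1)(W); every one is W ⇒ L
(1,1): moves to (0,1)(W), (1,0)(W); every one is W ⇒ L
(1,4): moves to (0,4)(W), (1,3)(W), (1,2)(W); every one is W ⇒ L
(2,0): the only move is to (1,0)(W), a W ⇒ L
(2,3): moves to (1,3)(W), (2,2)(W), (2,1)(W); every one is W ⇒ L
(3,1): moves to (2,1)(W), (0,1)(W), (3,0)(W); every one is W ⇒ L
(3,4): moves to (2,4)(W), (0,4)(W), (3,3)(W), (3,2)(W); every one is W ⇒ L
(4,2): moves to (3,2)(W), (1,2)(W), (0,2)(W), (4,1)(W), (4,0)(W); every one is W ⇒ L
(4,5): moves to (3,5)(W), (1,5)(W), (0,5)(W), (4,4)(W), (4,3)(W); every one is W ⇒ L
(6,2): moves to (5,2)(W), (3,2)(W), (2,2)(W), (6,1)(W), (6,0)(W); every one is W ⇒ L
(6,5): moves to (5,5)(W), (3,5)(W), (2,5)(W), (6,4)(W), (6,3)(W); every one is W ⇒ L
(7,0): moves to (6,0)(W), (4,0)(W), (3,0)(W); every one is W ⇒ L
(7,3): moves to (6,3)(W), (4,3)(W), (3,3)(W), (7,2)(W), (7,1)(W); every one is W ⇒ L
Every other cell has at least one move into one of the L cells above, so it is W.
From (7,5) Rosa can move to (6,5), reaching an L position.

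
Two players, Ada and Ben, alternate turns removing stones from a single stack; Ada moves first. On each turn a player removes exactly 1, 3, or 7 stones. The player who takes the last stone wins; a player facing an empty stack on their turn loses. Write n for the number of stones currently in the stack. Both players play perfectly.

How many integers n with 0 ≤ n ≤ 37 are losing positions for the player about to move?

19

Build the W/L table. Terminal = L. A non-terminal position is W if it has a move to some L; otherwise it is L.
n=0: no move → L
n=1: →0(L), so W
n=2: →1(W) only, which is W, so L
n=3: →2(L), so W
n=4: →3(W), 1(W) — all W, so L
n=5: →4(L), so W
n=6: →5(W), 3(W) — all W, so L
n=7: →6(L), so W
n=8: →7(W), 5(W), 1(W) — all W, so L
n=9: →8(L), so W
n=10: →9(W), 7(W), 3(W) — all W, so L
n=11: →10(L), so W
n=12: →11(W), 9(W), 5(W) — all W, so L
n=13: →12(L), so W
n=14: →13(W), 11(W), 7(W) — all W, so L
n=15: →14(L), so W
n=16: →15(W), 13(W), 9(W) — all W, so L
n=17: →16(L), so W
n=18: →17(W), 15(W), 11(W) — all W, so L
n=19: →18(L), so W
n=20: →19(W), 17(W), 13(W) — all W, so L
n=21: →20(L), so W
n=22: →21(W), 19(W), 15(W) — all W, so L
n=23: →22(L), so W
n=24: →23(W), 21(W), 17(W) — all W, so L
n=25: →24(L), so W
n=26: →25(W), 23(W), 19(W) — all W, so L
n=27: →26(L), so W
n=28: →27(W), 25(W), 21(W) — all W, so L
n=29: →28(L), so W
n=30: →29(W), 27(W), 23(W) — all W, so L
n=31: →30(L), so W
n=32: →31(W), 29(W), 25(W) — all W, so L
n=33: →32(L), so W
n=34: →33(W), 31(W), 27(W) — all W, so L
n=35: →34(L), so W
n=36: →35(W), 33(W), 29(W) — all W, so L
n=37: →36(L), so W
L entries with 0 ≤ n ≤ 37: n = 0, 2, 4, 6, 8, 10, 12, 14, 16, 18, 20, 22, 24, 26, 28, 30, 32, 34, 36; that makes 19.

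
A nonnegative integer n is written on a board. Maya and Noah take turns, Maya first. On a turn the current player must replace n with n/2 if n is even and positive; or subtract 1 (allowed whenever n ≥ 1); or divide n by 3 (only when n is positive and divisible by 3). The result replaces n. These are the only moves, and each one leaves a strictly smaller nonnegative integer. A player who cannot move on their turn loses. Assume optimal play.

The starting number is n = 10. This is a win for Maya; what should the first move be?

Build the W/L table. Terminal = L. A non-terminal position is W if it has a move to some L; otherwise it is L.
n=0: no move → L
n=1: reaches L-position 0 → W
n=2: only reaches 1(W), which is W → L
n=3: reaches L-position 2 → W
n=4: reaches L-position 2 → W
n=5: only reaches 4(W), which is W → L
n=6: reaches L-position 2 → W
n=7: only reaches 6(W), which is W → L
n=8: reaches L-position 7 → W
n=9: only reaches 3(W), 8(W), all W → L
n=10: reaches L-position 5 → W
From 10, the L positions reachable in one move are: 5, 9. Any move reaching one of these is winning.

Move to 5.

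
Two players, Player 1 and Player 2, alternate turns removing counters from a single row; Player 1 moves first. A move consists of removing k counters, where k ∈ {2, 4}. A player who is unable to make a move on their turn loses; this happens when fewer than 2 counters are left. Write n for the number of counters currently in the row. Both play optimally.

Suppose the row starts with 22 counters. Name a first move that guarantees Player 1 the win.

Use the standard recursion: the mover loses at a terminal position; elsewhere, the mover wins exactly when some move hands the opponent an L position.
n=0: no move → L
n=1: no move → L
n=2: can move to 0, which is L ⇒ W
n=3: can move to 1, which is L ⇒ W
n=4: can move to 0, which is L ⇒ W
n=5: can move to 1, which is L ⇒ W
n=6: moves to 4(W), 2(W); every one is W ⇒ L
n=7: moves to 5(W), 3(W); every one is W ⇒ L
n=8: can move to 6, which is L ⇒ W
n=9: can move to 7, which is L ⇒ W
n=10: can move to 6, which is L ⇒ W
n=11: can move to 7, which is L ⇒ W
n=12: moves to 10(W), 8(W); every one is W ⇒ L
n=13: moves to 11(W), 9(W); every one is W ⇒ L
n=14: can move to 12, which is L ⇒ W
n=15: can move to 13, which is L ⇒ W
n=16: can move to 12, which is L ⇒ W
n=17: can move to 13, which is L ⇒ W
n=18: moves to 16(W), 14(W); every one is W ⇒ L
n=19: moves to 17(W), 15(W); every one is W ⇒ L
n=20: can move to 18, which is L ⇒ W
n=21: can move to 19, which is L ⇒ W
n=22: can move to 18, which is L ⇒ W
From 22, the L positions reachable in one move are: 18.

Remove 4, leaving 18.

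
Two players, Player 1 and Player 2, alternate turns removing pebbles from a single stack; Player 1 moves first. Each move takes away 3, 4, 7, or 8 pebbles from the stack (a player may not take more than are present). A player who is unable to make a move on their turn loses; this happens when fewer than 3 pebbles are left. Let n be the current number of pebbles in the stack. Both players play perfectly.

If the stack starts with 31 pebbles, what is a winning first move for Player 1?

Remove 7, leaving 24.

Use the standard recursion: the mover loses at a terminal position; elsewhere, the mover wins exactly when some move hands the opponent an L position.
n=0: no move → L
n=1: no move → L
n=2: no move → L
n=3: W (go to 0, an L position)
n=4: W (go to 1, an L position)
n=5: W (go to 2, an L position)
n=6: W (go to 2, an L position)
n=7: W (go to 0, an L position)
n=8: W (go to 1, an L position)
n=9: W (go to 2, an L position)
n=10: W (go to 2, an L position)
n=11: L (options 8(W), 7(W), 4(W), 3(W) are all W)
n=12: L (options 9(W), 8(W), 5(W), 4(W) are all W)
n=13: L (options 10(W), 9(W), 6(W), 5(W) are all W)
n=14: W (go to 11, an L position)
n=15: W (go to 12, an L position)
n=16: W (go to 13, an L position)
n=17: W (go to 13, an L position)
n=18: W (go to 11, an L position)
n=19: W (go to 12, an L position)
n=20: W (go to 13, an L position)
n=21: W (go to 13, an L position)
n=22: L (options 19(W), 18(W), 15(W), 14(W) are all W)
n=23: L (options 20(W), 19(W), 16(W), 15(W) are all W)
n=24: L (options 21(W), 20(W), 17(W), 16(W) are all W)
n=25: W (go to 22, an L position)
n=26: W (go to 23, an L position)
n=27: W (go to 24, an L position)
n=28: W (go to 24, an L position)
n=29: W (go to 22, an L position)
n=30: W (go to 23, an L position)
n=31: W (go to 24, an L position)
From 31, the L positions reachable in one move are: 24, 23. Any move reaching one of these is winning.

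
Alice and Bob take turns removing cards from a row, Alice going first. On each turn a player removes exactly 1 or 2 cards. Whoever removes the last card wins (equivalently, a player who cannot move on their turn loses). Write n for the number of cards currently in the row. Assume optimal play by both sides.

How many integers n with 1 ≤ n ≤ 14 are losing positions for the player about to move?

Compute win/loss labels from the base case upward. A position with no move is L. Any other position is W if it can reach an L in one move, else L.
n=0: no move → L
n=1: can move to 0, which is L ⇒ W
n=2: can move to 0, which is L ⇒ W
n=3: moves to 2(W), 1(W); every one is W ⇒ L
n=4: can move to 3, which is L ⇒ W
n=5: can move to 3, which is L ⇒ W
n=6: moves to 5(W), 4(W); every one is W ⇒ L
n=7: can move to 6, which is L ⇒ W
n=8: can move to 6, which is L ⇒ W
n=9: moves to 8(W), 7(W); every one is W ⇒ L
n=10: can move to 9, which is L ⇒ W
n=11: can move to 9, which is L ⇒ W
n=12: moves to 11(W), 10(W); every one is W ⇒ L
n=13: can move to 12, which is L ⇒ W
n=14: can move to 12, which is L ⇒ W
L entries with 1 ≤ n ≤ 14 (n=0 is outside the asked range and is not counted): n = 3, 6, 9, 12; that makes 4.

4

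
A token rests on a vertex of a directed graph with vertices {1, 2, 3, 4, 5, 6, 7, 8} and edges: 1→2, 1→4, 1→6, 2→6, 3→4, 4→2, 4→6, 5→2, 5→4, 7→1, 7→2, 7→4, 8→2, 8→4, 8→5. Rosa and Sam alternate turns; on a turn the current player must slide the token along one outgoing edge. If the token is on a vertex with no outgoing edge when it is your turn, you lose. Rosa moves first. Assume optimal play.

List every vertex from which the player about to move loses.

Compute win/loss labels from the base case upward. A position with no move is L. Any other position is W if it can reach an L in one move, else L.
Every edge goes from a vertex to one that appears earlier in the order 6, 2, 4, 5, 8, 1, 3, 7, so processing vertices in that order labels each vertex after all of its successors.
6: no outgoing edge → L
2: W (go to 6, an L position)
4: W (go to 6, an L position)
5: L (options 4(W), 2(W) are all W)
8: W (go to 5, an L position)
1: W (go to 6, an L position)
3: L (sole option 4(W) is W)
7: L (options 1(W), 4(W), 2(W) are all W)
Reading off the rows marked L gives the requested list; there are 4 such vertices.

3, 5, 6, 7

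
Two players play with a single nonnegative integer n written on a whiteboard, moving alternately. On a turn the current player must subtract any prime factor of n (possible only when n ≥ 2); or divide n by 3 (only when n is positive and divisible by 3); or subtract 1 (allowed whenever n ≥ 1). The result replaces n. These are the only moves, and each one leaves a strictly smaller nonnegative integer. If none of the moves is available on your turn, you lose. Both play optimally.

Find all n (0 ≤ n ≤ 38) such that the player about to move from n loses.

Work bottom-up. With no move the player to move loses. Otherwise the position is W if at least one move leads to an L position for the opponent, and L if every move leads to a W.
n=0: no move → L
n=1: →0(L), so W
n=2: →0(L), so W
n=3: →0(L), so W
n=4: →2(W), 3(W) — all W, so L
n=5: →0(L), so W
n=6: →4(L), so W
n=7: →0(L), so W
n=8: →6(W), 7(W) — all W, so L
n=9: →8(L), so W
n=10: →8(L), so W
n=11: →0(L), so W
n=12: →4(L), so W
n=13: →0(L), so W
n=14: →7(W), 12(W), 13(W) — all W, so L
n=15: →14(L), so W
n=16: →14(L), so W
n=17: →0(L), so W
n=18: →6(W), 15(W), 16(W), 17(W) — all W, so L
n=19: →0(L), so W
n=20: →18(L), so W
n=21: →14(L), so W
n=22: →11(W), 20(W), 21(W) — all W, so L
n=23: →0(L), so W
n=24: →8(L), so W
n=25: →20(W), 24(W) — all W, so L
n=26: →25(L), so W
n=27: →9(W), 24(W), 26(W) — all W, so L
n=28: →27(L), so W
n=29: →0(L), so W
n=30: →25(L), so W
n=31: →0(L), so W
n=32: →30(W), 31(W) — all W, so L
n=33: →22(L), so W
n=34: →32(L), so W
n=35: →28(W), 30(W), 34(W) — all W, so L
n=36: →35(L), so W
n=37: →0(L), so W
n=38: →19(W), 36(W), 37(W) — all W, so L
The losing starting values of n are exactly the entries labelled L in this table (11 of them).

0, 4, 8, 14, 18, 22, 25, 27, 32, 35, 38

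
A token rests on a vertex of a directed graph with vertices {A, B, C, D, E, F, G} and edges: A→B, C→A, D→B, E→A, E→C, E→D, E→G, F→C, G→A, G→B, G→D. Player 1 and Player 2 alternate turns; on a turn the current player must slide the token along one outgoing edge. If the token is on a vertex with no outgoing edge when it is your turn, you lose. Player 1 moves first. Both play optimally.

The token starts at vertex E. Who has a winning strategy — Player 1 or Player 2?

Build the W/L table. Terminal = L. A non-terminal position is W if it has a move to some L; otherwise it is L.
Every edge goes from a vertex to one that appears earlier in the order B, A, D, G, C, E, F, so processing vertices in that order labels each vertex after all of its successors.
B: no outgoing edge → L
A: W (go to B, an L position)
D: W (go to B, an L position)
G: W (go to B, an L position)
C: L (sole option A(W) is W)
E: W (go to C, an L position)
F: W (go to C, an L position)
From E Player 1 can move to C, reaching an L position.

Player 1 wins.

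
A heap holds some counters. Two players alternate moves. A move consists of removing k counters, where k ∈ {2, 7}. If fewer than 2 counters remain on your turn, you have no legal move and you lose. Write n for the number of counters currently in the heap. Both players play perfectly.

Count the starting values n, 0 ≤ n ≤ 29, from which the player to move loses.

Work bottom-up. With no move the player to move loses. Otherwise the position is W if at least one move leads to an L position for the opponent, and L if every move leads to a W.
n=0: no move → L
n=1: no move → L
n=2: W (go to 0, an L position)
n=3: W (go to 1, an L position)
n=4: L (sole option 2(W) is W)
n=5: L (sole option 3(W) is W)
n=6: W (go to 4, an L position)
n=7: W (go to 5, an L position)
n=8: W (go to 1, an L position)
n=9: L (options 7(W), 2(W) are all W)
n=10: L (options 8(W), 3(W) are all W)
n=11: W (go to 9, an L position)
n=12: W (go to 10, an L position)
n=13: L (options 11(W), 6(W) are all W)
n=14: L (options 12(W), 7(W) are all W)
n=15: W (go to 13, an L position)
n=16: W (go to 14, an L position)
n=17: W (go to 10, an L position)
n=18: L (options 16(W), 11(W) are all W)
n=19: L (options 17(W), 12(W) are all W)
n=20: W (go to 18, an L position)
n=21: W (go to 19, an L position)
n=22: L (options 20(W), 15(W) are all W)
n=23: L (options 21(W), 16(W) are all W)
n=24: W (go to 22, an L position)
n=25: W (go to 23, an L position)
n=26: W (go to 19, an L position)
n=27: L (options 25(W), 20(W) are all W)
n=28: L (options 26(W), 21(W) are all W)
n=29: W (go to 27, an L position)
L entries with 0 ≤ n ≤ 29: n = 0, 1, 4, 5, 9, 10, 13, 14, 18, 19, 22, 23, 27, 28; that makes 14.

14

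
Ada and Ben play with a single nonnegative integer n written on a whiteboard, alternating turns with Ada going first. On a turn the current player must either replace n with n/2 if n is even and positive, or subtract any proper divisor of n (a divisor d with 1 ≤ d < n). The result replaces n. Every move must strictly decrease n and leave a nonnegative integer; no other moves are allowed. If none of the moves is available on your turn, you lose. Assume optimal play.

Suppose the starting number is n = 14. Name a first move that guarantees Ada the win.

Move to 7.

Use the standard recursion: the mover loses at a terminal position; elsewhere, the mover wins exactly when some move hands the opponent an L position.
n=0: no move → L
n=1: no move → L
n=2: reaches L-position 1 → W
n=3: only reaches 2(W), which is W → L
n=4: reaches L-position 3 → W
n=5: only reaches 4(W), which is W → L
n=6: reaches L-position 3 → W
n=7: only reaches 6(W), which is W → L
n=8: reaches L-position 7 → W
n=9: only reaches 6(W), 8(W), all W → L
n=10: reaches L-position 5 → W
n=11: only reaches 10(W), which is W → L
n=12: reaches L-position 9 → W
n=13: only reaches 12(W), which is W → L
n=14: reaches L-position 7 → W
From 14, the L positions reachable in one move are: 7, 13. Any move reaching one of these is winning.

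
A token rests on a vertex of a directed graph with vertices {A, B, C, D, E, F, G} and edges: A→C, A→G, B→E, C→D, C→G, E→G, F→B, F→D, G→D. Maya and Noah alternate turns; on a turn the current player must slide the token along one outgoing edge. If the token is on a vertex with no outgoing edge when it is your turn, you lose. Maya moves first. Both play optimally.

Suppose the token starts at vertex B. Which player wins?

Maya wins.

Compute win/loss labels from the base case upward. A position with no move is L. Any other position is W if it can reach an L in one move, else L.
Every edge goes from a vertex to one that appears earlier in the order D, G, C, E, B, A, F, so processing vertices in that order labels each vertex after all of its successors.
D: no outgoing edge → L
G: reaches L-position D → W
C: reaches L-position D → W
E: only reaches G(W), which is W → L
B: reaches L-position E → W
A: only reaches C(W), G(W), all W → L
F: reaches L-position D → W
From B Maya can move to E, reaching an L position.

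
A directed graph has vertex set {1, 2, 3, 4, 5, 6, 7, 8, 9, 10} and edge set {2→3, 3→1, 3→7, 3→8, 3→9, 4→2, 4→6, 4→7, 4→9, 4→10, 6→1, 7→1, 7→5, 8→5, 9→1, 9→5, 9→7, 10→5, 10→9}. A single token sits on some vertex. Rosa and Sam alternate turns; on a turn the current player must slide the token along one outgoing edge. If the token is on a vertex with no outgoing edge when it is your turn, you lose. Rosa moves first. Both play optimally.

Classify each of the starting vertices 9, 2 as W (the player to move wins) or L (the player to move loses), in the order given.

9: W, 2: L

Classify positions by backward induction: terminal positions (no move available) are L. From any other position, the mover wins iff some move reaches an L.
Every edge goes from a vertex to one that appears earlier in the order 5, 1, 7, 9, 6, 10, 8, 3, 2, 4, so processing vertices in that order labels each vertex after all of its successors.
5: no outgoing edge → L
1: no outgoing edge → L
7: W (go to 1, an L position)
9: W (go to 1, an L position)
6: W (go to 1, an L position)
10: W (go to 5, an L position)
8: W (go to 5, an L position)
3: W (go to 1, an L position)
2: L (sole option 3(W) is W)
4: W (go to 2, an L position)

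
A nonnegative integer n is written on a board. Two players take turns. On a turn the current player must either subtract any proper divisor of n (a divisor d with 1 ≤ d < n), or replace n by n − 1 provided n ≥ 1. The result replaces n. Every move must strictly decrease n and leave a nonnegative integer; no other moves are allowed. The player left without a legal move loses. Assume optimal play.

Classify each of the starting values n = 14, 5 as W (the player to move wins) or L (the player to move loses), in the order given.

14: W, 5: L

Positions with no move are L. A position that does have a move is losing for the player to move precisely when every available move leads to a winning position for the opponent. Fill in the labels:
n=0: no move → L
n=1: W (go to 0, an L position)
n=2: L (sole option 1(W) is W)
n=3: W (go to 2, an L position)
n=4: W (go to 2, an L position)
n=5: L (sole option 4(W) is W)
n=6: W (go to 5, an L position)
n=7: L (sole option 6(W) is W)
n=8: W (go to 7, an L position)
n=9: L (options 6(W), 8(W) are all W)
n=10: W (go to 5, an L position)
n=11: L (sole option 10(W) is W)
n=12: W (go to 9, an L position)
n=13: L (sole option 12(W) is W)
n=14: W (go to 7, an L position)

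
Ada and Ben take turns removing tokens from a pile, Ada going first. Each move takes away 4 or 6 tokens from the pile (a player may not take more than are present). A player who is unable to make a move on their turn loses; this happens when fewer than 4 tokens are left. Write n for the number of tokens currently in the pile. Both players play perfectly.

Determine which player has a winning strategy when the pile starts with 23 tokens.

Ben wins.

Compute win/loss labels from the base case upward. A position with no move is L. Any other position is W if it can reach an L in one move, else L.
n=0: no move → L
n=1: no move → L
n=2: no move → L
n=3: no move → L
n=4: reaches L-position 0 → W
n=5: reaches L-position 1 → W
n=6: reaches L-position 2 → W
n=7: reaches L-position 3 → W
n=8: reaches L-position 2 → W
n=9: reaches L-position 3 → W
n=10: only reaches 6(W), 4(W), all W → L
n=11: only reaches 7(W), 5(W), all W → L
n=12: only reaches 8(W), 6(W), all W → L
n=13: only reaches 9(W), 7(W), all W → L
n=14: reaches L-position 10 → W
n=15: reaches L-position 11 → W
n=16: reaches L-position 12 → W
n=17: reaches L-position 13 → W
n=18: reaches L-position 12 → W
n=19: reaches L-position 13 → W
n=20: only reaches 16(W), 14(W), all W → L
n=21: only reaches 17(W), 15(W), all W → L
n=22: only reaches 18(W), 16(W), all W → L
n=23: only reaches 19(W), 17(W), all W → L
Every move from 23 reaches a W position, so the mover loses.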